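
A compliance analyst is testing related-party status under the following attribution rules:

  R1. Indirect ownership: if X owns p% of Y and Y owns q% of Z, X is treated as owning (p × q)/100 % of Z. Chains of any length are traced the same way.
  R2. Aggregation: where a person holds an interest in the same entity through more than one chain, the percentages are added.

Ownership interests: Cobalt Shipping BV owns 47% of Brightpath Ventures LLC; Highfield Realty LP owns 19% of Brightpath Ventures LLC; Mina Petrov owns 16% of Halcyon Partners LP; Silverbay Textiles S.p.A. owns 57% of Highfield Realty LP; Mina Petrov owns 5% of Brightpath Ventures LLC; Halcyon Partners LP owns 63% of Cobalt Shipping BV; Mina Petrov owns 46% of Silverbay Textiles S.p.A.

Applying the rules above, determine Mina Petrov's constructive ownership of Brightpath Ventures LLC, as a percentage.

Chain via Halcyon Partners LP → Cobalt Shipping BV (R1): 16% × 63% × 47% = 4.7376% of Brightpath Ventures LLC.
Chain via Silverbay Textiles S.p.A. → Highfield Realty LP (R1): 46% × 57% × 19% = 4.9818% of Brightpath Ventures LLC.
Direct interest in Brightpath Ventures LLC: 5%.
Aggregating (R2): 4.7376% + 4.9818% + 5% = 14.7194%.

14.7194%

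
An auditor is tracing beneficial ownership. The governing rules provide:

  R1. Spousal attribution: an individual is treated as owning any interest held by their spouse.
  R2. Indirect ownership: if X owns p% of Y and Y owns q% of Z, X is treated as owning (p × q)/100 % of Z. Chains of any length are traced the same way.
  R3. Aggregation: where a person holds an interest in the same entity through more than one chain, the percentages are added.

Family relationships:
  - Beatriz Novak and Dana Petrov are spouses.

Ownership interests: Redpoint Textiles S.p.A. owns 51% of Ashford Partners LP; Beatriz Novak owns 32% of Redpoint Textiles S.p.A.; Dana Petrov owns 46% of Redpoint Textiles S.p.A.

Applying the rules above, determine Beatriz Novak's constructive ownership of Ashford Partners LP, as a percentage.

39.78%

By spousal attribution (R1), Beatriz Novak is treated as also owning Dana Petrov's interest in Redpoint Textiles S.p.A, giving 32% + 46% = 78%.
Chain via Redpoint Textiles S.p.A. (R2): 78% × 51% = 39.78% of Ashford Partners LP.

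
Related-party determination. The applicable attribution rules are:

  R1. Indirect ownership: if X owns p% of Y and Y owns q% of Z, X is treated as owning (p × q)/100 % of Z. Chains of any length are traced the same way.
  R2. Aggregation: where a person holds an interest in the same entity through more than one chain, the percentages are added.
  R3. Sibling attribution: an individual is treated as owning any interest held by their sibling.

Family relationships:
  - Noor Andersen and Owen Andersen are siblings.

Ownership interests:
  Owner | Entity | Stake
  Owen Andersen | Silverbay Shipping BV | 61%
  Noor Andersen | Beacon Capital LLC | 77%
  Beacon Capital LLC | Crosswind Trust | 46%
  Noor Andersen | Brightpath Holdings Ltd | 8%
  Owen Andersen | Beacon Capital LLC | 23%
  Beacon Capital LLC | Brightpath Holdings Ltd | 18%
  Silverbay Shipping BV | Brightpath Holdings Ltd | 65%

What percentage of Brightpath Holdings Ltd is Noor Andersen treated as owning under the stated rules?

By sibling attribution (R3), Noor Andersen is treated as also owning Owen Andersen's interest in Beacon Capital LLC, giving 77% + 23% = 100%.
By sibling attribution (R3), Noor Andersen is treated as owning Owen Andersen's 61% interest in Silverbay Shipping BV.
Chain via Beacon Capital LLC (R1): 100% × 18% = 18% of Brightpath Holdings Ltd.
Direct interest in Brightpath Holdings Ltd: 8%.
Chain via Silverbay Shipping BV (R1): 61% × 65% = 39.65% of Brightpath Holdings Ltd.
Aggregating (R2): 18% + 8% + 39.65% = 65.65%.

65.65%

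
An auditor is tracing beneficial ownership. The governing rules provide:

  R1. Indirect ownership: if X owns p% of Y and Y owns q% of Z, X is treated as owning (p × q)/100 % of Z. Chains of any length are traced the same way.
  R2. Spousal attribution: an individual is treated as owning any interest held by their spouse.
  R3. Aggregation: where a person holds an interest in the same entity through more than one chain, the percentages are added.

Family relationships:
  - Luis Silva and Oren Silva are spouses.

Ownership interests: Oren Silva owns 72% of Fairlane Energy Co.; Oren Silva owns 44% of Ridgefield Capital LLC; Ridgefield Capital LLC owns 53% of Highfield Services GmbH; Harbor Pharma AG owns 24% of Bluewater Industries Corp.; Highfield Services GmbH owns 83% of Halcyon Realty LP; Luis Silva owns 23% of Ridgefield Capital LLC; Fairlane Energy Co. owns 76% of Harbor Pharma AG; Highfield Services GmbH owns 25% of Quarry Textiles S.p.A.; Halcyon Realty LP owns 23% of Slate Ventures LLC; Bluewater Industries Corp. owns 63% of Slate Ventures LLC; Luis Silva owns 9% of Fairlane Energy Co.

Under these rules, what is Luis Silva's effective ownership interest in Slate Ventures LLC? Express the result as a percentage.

By spousal attribution (R2), Luis Silva is treated as also owning Oren Silva's interest in Ridgefield Capital LLC, giving 23% + 44% = 67%.
By spousal attribution (R2), Luis Silva is treated as also owning Oren Silva's interest in Fairlane Energy Co, giving 9% + 72% = 81%.
Chain via Ridgefield Capital LLC → Highfield Services GmbH → Halcyon Realty LP (R1): 67% × 53% × 83% × 23% = 6.778859% of Slate Ventures LLC.
Chain via Fairlane Energy Co. → Harbor Pharma AG → Bluewater Industries Corp. (R1): 81% × 76% × 24% × 63% = 9.307872% of Slate Ventures LLC.
Aggregating (R3): 6.778859% + 9.307872% = 16.086731%.

16.086731%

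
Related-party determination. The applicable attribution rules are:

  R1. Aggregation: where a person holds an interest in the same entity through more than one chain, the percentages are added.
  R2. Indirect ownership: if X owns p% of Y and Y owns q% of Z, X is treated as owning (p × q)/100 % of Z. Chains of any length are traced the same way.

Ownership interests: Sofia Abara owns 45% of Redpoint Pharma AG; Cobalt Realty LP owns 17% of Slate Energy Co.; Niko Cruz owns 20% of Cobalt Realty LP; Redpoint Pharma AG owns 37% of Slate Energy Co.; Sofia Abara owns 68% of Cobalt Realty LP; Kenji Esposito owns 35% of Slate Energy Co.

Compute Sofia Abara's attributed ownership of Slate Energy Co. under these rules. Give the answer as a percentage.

Chain via Cobalt Realty LP (R2): 68% × 17% = 11.56% of Slate Energy Co.
Chain via Redpoint Pharma AG (R2): 45% × 37% = 16.65% of Slate Energy Co.
Aggregating (R1): 11.56% + 16.65% = 28.21%.

28.21%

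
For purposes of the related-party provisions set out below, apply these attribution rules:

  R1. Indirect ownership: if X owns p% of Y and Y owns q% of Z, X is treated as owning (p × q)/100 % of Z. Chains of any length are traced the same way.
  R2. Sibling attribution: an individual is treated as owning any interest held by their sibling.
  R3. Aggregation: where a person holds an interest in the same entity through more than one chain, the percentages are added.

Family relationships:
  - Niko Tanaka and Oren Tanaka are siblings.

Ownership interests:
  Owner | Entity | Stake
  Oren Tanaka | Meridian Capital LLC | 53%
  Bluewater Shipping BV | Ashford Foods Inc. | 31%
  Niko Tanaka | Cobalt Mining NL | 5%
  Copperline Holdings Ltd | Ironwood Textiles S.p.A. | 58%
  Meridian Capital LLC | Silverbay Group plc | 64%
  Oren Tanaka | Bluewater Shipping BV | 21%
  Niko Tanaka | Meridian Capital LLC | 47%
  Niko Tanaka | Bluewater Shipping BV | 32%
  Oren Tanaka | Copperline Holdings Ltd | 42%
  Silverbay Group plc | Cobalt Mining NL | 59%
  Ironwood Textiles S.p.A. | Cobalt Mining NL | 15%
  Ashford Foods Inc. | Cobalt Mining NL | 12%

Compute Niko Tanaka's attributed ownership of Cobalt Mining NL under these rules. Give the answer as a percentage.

By sibling attribution (R2), Niko Tanaka is treated as also owning Oren Tanaka's interest in Bluewater Shipping BV, giving 32% + 21% = 53%.
By sibling attribution (R2), Niko Tanaka is treated as also owning Oren Tanaka's interest in Meridian Capital LLC, giving 47% + 53% = 100%.
By sibling attribution (R2), Niko Tanaka is treated as owning Oren Tanaka's 42% interest in Copperline Holdings Ltd.
Chain via Bluewater Shipping BV → Ashford Foods Inc. (R1): 53% × 31% × 12% = 1.9716% of Cobalt Mining NL.
Chain via Meridian Capital LLC → Silverbay Group plc (R1): 100% × 64% × 59% = 37.76% of Cobalt Mining NL.
Direct interest in Cobalt Mining NL: 5%.
Chain via Copperline Holdings Ltd → Ironwood Textiles S.p.A. (R1): 42% × 58% × 15% = 3.654% of Cobalt Mining NL.
Aggregating (R3): 1.9716% + 37.76% + 5% + 3.654% = 48.3856%.

48.3856%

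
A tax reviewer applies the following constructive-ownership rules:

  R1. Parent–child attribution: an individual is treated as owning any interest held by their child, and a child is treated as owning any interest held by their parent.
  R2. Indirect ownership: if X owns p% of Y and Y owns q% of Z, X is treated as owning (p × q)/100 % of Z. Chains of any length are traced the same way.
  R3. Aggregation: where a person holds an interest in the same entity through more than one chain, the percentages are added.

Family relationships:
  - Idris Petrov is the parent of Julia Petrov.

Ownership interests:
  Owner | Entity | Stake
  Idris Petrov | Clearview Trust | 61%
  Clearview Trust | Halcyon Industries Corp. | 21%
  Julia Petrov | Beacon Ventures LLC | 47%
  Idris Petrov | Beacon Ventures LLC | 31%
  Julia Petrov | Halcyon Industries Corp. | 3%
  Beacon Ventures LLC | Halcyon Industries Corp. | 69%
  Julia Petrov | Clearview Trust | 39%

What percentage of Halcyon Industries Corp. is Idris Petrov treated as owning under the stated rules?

By parent–child attribution (R1), Idris Petrov is treated as also owning Julia Petrov's interest in Clearview Trust, giving 61% + 39% = 100%.
By parent–child attribution (R1), Idris Petrov is treated as also owning Julia Petrov's interest in Beacon Ventures LLC, giving 31% + 47% = 78%.
By parent–child attribution (R1), Idris Petrov is treated as owning Julia Petrov's 3% interest in Halcyon Industries Corp.
Chain via Clearview Trust (R2): 100% × 21% = 21% of Halcyon Industries Corp.
Chain via Beacon Ventures LLC (R2): 78% × 69% = 53.82% of Halcyon Industries Corp.
Direct interest in Halcyon Industries Corp: 3%.
Aggregating (R3): 21% + 53.82% + 3% = 77.82%.

77.82%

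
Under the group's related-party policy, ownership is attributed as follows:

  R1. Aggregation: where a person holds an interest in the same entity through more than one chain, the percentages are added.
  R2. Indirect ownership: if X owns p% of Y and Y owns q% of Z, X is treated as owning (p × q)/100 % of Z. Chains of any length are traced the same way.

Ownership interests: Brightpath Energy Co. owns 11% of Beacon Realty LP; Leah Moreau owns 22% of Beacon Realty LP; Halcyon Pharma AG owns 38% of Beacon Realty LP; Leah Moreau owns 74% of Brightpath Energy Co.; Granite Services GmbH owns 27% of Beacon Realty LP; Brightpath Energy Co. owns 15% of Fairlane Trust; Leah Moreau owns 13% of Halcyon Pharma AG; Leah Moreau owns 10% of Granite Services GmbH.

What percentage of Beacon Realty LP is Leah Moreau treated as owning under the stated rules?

Chain via Brightpath Energy Co. (R2): 74% × 11% = 8.14% of Beacon Realty LP.
Chain via Granite Services GmbH (R2): 10% × 27% = 2.7% of Beacon Realty LP.
Chain via Halcyon Pharma AG (R2): 13% × 38% = 4.94% of Beacon Realty LP.
Direct interest in Beacon Realty LP: 22%.
Aggregating (R1): 8.14% + 2.7% + 4.94% + 22% = 37.78%.

37.78%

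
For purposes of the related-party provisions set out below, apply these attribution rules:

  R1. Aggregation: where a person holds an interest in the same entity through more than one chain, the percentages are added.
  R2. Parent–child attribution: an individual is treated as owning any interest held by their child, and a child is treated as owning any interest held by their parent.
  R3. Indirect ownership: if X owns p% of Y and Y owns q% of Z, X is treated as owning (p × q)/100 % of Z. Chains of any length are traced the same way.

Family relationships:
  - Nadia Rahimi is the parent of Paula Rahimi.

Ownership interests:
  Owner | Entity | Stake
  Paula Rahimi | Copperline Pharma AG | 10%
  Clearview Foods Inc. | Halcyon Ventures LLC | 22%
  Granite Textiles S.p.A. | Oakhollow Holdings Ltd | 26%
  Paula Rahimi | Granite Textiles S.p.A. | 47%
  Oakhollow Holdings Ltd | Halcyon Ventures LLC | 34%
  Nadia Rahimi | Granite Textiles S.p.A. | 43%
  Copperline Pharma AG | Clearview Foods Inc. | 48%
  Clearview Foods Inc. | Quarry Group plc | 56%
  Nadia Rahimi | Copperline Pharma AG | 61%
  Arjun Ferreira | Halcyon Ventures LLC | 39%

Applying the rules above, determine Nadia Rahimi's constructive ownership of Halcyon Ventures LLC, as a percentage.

15.4536%

By parent–child attribution (R2), Nadia Rahimi is treated as also owning Paula Rahimi's interest in Granite Textiles S.p.A, giving 43% + 47% = 90%.
By parent–child attribution (R2), Nadia Rahimi is treated as also owning Paula Rahimi's interest in Copperline Pharma AG, giving 61% + 10% = 71%.
Chain via Granite Textiles S.p.A. → Oakhollow Holdings Ltd (R3): 90% × 26% × 34% = 7.956% of Halcyon Ventures LLC.
Chain via Copperline Pharma AG → Clearview Foods Inc. (R3): 71% × 48% × 22% = 7.4976% of Halcyon Ventures LLC.
Aggregating (R1): 7.956% + 7.4976% = 15.4536%.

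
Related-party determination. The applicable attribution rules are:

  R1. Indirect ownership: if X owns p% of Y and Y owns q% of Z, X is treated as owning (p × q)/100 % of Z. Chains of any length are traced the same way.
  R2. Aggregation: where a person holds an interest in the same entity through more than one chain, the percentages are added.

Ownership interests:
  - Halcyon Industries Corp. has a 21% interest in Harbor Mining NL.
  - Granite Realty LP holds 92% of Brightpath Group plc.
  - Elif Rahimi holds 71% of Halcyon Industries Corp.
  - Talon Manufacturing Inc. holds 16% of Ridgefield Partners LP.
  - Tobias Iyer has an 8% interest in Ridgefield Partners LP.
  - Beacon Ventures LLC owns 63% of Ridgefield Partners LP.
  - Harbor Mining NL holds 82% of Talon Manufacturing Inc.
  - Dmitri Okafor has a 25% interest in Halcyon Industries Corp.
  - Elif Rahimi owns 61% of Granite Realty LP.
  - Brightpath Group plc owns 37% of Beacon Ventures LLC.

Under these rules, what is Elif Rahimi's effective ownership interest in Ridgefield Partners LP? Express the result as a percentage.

15.037764%

Chain via Granite Realty LP → Brightpath Group plc → Beacon Ventures LLC (R1): 61% × 92% × 37% × 63% = 13.081572% of Ridgefield Partners LP.
Chain via Halcyon Industries Corp. → Harbor Mining NL → Talon Manufacturing Inc. (R1): 71% × 21% × 82% × 16% = 1.956192% of Ridgefield Partners LP.
Aggregating (R2): 13.081572% + 1.956192% = 15.037764%.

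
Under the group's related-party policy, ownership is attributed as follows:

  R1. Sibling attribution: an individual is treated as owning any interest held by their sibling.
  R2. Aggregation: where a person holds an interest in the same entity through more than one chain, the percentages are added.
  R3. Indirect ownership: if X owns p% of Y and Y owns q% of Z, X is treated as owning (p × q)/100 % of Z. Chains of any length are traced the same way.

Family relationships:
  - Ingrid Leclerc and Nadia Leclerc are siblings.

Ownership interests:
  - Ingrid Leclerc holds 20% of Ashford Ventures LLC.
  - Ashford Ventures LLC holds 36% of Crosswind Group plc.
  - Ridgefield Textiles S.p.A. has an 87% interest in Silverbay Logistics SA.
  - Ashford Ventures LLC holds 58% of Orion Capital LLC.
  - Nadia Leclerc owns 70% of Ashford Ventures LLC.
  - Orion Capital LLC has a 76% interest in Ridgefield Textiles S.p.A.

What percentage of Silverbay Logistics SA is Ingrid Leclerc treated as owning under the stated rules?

34.51464%

By sibling attribution (R1), Ingrid Leclerc is treated as also owning Nadia Leclerc's interest in Ashford Ventures LLC, giving 20% + 70% = 90%.
Chain via Ashford Ventures LLC → Orion Capital LLC → Ridgefield Textiles S.p.A. (R3): 90% × 58% × 76% × 87% = 34.51464% of Silverbay Logistics SA.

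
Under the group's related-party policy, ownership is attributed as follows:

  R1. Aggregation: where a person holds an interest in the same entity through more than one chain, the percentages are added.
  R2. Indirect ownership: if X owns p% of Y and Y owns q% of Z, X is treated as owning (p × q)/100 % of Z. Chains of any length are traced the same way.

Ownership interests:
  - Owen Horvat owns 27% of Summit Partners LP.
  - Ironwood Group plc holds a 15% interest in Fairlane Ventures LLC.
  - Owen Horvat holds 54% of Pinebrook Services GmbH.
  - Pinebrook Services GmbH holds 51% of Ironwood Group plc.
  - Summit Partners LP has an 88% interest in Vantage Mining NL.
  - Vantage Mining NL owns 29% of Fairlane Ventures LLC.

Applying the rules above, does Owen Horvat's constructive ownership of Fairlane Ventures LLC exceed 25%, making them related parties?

Chain via Summit Partners LP → Vantage Mining NL (R2): 27% × 88% × 29% = 6.8904% of Fairlane Ventures LLC.
Chain via Pinebrook Services GmbH → Ironwood Group plc (R2): 54% × 51% × 15% = 4.131% of Fairlane Ventures LLC.
Aggregating (R1): 6.8904% + 4.131% = 11.0214%.
11.0214% does not exceed the 25% threshold, so Owen is not a related party to Fairlane Ventures LLC.

No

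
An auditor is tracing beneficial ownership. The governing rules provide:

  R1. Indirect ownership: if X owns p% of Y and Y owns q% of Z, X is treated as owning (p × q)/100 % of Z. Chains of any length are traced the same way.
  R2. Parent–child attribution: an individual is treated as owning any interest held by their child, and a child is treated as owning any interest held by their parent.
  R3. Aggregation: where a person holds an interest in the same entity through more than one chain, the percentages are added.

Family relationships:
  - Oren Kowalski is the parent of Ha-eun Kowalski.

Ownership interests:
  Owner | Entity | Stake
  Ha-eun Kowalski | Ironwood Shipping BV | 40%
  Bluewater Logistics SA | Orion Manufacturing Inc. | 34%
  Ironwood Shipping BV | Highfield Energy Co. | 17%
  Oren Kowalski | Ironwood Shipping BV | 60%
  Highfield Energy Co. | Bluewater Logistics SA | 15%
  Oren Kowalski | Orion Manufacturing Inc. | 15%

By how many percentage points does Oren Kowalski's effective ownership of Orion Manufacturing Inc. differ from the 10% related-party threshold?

5.867

By parent–child attribution (R2), Oren Kowalski is treated as also owning Ha-eun Kowalski's interest in Ironwood Shipping BV, giving 60% + 40% = 100%.
Chain via Ironwood Shipping BV → Highfield Energy Co. → Bluewater Logistics SA (R1): 100% × 17% × 15% × 34% = 0.867% of Orion Manufacturing Inc.
Direct interest in Orion Manufacturing Inc: 15%.
Aggregating (R3): 0.867% + 15% = 15.867%.
15.867% exceeds the 10% threshold by 5.867 percentage points.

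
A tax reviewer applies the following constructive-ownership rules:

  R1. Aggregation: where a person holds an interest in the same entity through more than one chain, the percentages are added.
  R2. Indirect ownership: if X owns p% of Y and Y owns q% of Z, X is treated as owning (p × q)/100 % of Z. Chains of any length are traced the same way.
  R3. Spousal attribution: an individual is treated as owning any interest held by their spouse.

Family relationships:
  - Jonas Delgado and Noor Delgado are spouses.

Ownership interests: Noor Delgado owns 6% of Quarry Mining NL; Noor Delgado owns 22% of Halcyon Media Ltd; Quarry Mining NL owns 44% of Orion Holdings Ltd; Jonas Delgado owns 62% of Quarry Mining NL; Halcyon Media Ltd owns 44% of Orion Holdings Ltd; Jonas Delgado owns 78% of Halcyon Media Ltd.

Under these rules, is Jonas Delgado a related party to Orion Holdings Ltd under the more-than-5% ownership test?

Yes

By spousal attribution (R3), Jonas Delgado is treated as also owning Noor Delgado's interest in Quarry Mining NL, giving 62% + 6% = 68%.
By spousal attribution (R3), Jonas Delgado is treated as also owning Noor Delgado's interest in Halcyon Media Ltd, giving 78% + 22% = 100%.
Chain via Quarry Mining NL (R2): 68% × 44% = 29.92% of Orion Holdings Ltd.
Chain via Halcyon Media Ltd (R2): 100% × 44% = 44% of Orion Holdings Ltd.
Aggregating (R1): 29.92% + 44% = 73.92%.
73.92% exceeds the 5% threshold, so Jonas is a related party to Orion Holdings Ltd.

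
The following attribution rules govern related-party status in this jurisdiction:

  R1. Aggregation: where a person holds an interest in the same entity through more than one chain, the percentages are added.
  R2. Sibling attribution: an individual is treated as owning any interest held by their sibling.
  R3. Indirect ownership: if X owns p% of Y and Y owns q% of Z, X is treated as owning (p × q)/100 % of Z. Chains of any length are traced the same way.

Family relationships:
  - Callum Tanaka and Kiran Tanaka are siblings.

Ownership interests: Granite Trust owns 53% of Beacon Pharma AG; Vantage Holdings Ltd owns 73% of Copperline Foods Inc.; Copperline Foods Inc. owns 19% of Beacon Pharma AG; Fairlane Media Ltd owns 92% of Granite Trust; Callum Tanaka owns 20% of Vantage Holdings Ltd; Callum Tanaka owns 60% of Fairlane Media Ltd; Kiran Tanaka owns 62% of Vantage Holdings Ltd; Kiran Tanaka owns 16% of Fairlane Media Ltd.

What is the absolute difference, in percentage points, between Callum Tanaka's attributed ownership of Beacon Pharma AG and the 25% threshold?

By sibling attribution (R2), Callum Tanaka is treated as also owning Kiran Tanaka's interest in Vantage Holdings Ltd, giving 20% + 62% = 82%.
By sibling attribution (R2), Callum Tanaka is treated as also owning Kiran Tanaka's interest in Fairlane Media Ltd, giving 60% + 16% = 76%.
Chain via Vantage Holdings Ltd → Copperline Foods Inc. (R3): 82% × 73% × 19% = 11.3734% of Beacon Pharma AG.
Chain via Fairlane Media Ltd → Granite Trust (R3): 76% × 92% × 53% = 37.0576% of Beacon Pharma AG.
Aggregating (R1): 11.3734% + 37.0576% = 48.431%.
48.431% exceeds the 25% threshold by 23.431 percentage points.

23.431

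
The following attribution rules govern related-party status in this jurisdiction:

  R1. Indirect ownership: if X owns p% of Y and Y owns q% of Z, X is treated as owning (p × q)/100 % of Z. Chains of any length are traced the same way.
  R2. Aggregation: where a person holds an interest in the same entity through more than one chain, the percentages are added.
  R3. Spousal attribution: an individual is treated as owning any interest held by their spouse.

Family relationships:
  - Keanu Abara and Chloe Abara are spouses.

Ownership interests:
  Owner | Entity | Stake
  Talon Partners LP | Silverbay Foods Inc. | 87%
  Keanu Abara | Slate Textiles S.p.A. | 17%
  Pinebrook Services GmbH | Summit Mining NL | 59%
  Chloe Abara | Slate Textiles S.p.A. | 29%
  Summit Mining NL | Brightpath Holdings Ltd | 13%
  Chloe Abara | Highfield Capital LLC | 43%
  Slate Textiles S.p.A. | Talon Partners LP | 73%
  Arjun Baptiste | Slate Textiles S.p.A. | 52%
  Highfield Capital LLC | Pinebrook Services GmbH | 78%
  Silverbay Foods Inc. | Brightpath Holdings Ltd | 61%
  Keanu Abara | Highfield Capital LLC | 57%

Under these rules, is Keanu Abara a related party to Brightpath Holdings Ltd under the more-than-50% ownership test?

By spousal attribution (R3), Keanu Abara is treated as also owning Chloe Abara's interest in Slate Textiles S.p.A, giving 17% + 29% = 46%.
By spousal attribution (R3), Keanu Abara is treated as also owning Chloe Abara's interest in Highfield Capital LLC, giving 57% + 43% = 100%.
Chain via Slate Textiles S.p.A. → Talon Partners LP → Silverbay Foods Inc. (R1): 46% × 73% × 87% × 61% = 17.820906% of Brightpath Holdings Ltd.
Chain via Highfield Capital LLC → Pinebrook Services GmbH → Summit Mining NL (R1): 100% × 78% × 59% × 13% = 5.9826% of Brightpath Holdings Ltd.
Aggregating (R2): 17.820906% + 5.9826% = 23.803506%.
23.803506% does not exceed the 50% threshold, so Keanu is not a related party to Brightpath Holdings Ltd.

No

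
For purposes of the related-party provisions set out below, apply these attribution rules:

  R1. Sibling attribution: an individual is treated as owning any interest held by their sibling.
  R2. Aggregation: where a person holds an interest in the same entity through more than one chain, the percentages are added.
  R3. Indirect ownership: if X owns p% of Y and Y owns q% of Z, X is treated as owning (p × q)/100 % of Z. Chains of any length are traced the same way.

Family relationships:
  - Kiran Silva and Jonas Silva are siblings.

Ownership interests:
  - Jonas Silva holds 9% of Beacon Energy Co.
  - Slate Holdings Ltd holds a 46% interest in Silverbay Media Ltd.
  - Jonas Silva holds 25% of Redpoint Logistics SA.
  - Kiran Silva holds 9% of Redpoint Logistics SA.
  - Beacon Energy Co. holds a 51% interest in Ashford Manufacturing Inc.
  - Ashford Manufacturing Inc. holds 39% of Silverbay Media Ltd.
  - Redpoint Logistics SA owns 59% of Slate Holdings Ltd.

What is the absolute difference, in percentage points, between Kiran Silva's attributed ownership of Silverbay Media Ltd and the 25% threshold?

By sibling attribution (R1), Kiran Silva is treated as also owning Jonas Silva's interest in Redpoint Logistics SA, giving 9% + 25% = 34%.
By sibling attribution (R1), Kiran Silva is treated as owning Jonas Silva's 9% interest in Beacon Energy Co.
Chain via Redpoint Logistics SA → Slate Holdings Ltd (R3): 34% × 59% × 46% = 9.2276% of Silverbay Media Ltd.
Chain via Beacon Energy Co. → Ashford Manufacturing Inc. (R3): 9% × 51% × 39% = 1.7901% of Silverbay Media Ltd.
Aggregating (R2): 9.2276% + 1.7901% = 11.0177%.
11.0177% falls short of the 25% threshold by 13.9823 percentage points.

13.9823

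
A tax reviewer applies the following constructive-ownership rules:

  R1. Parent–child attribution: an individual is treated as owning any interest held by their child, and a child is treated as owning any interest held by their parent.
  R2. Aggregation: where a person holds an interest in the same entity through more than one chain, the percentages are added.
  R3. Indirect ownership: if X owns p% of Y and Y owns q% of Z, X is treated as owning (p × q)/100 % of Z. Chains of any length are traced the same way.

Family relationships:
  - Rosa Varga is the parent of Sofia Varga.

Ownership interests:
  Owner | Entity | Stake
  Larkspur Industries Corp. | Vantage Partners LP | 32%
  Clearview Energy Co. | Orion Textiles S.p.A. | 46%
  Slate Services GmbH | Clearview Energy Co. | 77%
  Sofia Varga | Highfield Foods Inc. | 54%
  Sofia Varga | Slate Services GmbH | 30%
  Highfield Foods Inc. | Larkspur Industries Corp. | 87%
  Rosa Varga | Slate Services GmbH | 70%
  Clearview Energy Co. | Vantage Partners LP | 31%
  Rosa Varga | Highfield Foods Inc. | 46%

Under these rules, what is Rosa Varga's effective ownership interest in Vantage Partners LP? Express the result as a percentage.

By parent–child attribution (R1), Rosa Varga is treated as also owning Sofia Varga's interest in Slate Services GmbH, giving 70% + 30% = 100%.
By parent–child attribution (R1), Rosa Varga is treated as also owning Sofia Varga's interest in Highfield Foods Inc, giving 46% + 54% = 100%.
Chain via Slate Services GmbH → Clearview Energy Co. (R3): 100% × 77% × 31% = 23.87% of Vantage Partners LP.
Chain via Highfield Foods Inc. → Larkspur Industries Corp. (R3): 100% × 87% × 32% = 27.84% of Vantage Partners LP.
Aggregating (R2): 23.87% + 27.84% = 51.71%.

51.71%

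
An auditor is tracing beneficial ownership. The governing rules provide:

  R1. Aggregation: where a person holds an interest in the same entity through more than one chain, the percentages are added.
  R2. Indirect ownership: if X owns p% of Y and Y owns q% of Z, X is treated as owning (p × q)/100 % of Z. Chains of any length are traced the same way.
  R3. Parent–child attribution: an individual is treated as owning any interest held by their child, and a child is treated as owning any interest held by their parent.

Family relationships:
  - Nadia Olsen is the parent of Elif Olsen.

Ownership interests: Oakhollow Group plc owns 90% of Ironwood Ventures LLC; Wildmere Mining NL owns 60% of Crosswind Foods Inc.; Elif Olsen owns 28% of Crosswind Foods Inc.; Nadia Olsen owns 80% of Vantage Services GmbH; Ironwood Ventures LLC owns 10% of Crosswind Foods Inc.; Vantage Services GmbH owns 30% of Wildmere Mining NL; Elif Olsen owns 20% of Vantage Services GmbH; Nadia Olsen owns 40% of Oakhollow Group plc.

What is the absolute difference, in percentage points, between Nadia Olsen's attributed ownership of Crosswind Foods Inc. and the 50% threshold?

0.4

By parent–child attribution (R3), Nadia Olsen is treated as also owning Elif Olsen's interest in Vantage Services GmbH, giving 80% + 20% = 100%.
By parent–child attribution (R3), Nadia Olsen is treated as owning Elif Olsen's 28% interest in Crosswind Foods Inc.
Chain via Vantage Services GmbH → Wildmere Mining NL (R2): 100% × 30% × 60% = 18% of Crosswind Foods Inc.
Chain via Oakhollow Group plc → Ironwood Ventures LLC (R2): 40% × 90% × 10% = 3.6% of Crosswind Foods Inc.
Direct interest in Crosswind Foods Inc: 28%.
Aggregating (R1): 18% + 3.6% + 28% = 49.6%.
49.6% falls short of the 50% threshold by 0.4 percentage points.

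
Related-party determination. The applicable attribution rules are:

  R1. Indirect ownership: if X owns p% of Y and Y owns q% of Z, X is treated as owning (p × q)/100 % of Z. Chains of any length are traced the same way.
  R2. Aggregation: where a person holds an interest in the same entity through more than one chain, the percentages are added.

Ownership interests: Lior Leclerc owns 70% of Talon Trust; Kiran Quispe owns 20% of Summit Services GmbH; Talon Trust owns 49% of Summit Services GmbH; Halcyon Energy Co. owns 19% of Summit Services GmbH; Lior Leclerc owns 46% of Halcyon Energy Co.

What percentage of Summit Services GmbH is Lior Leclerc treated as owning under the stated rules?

Chain via Halcyon Energy Co. (R1): 46% × 19% = 8.74% of Summit Services GmbH.
Chain via Talon Trust (R1): 70% × 49% = 34.3% of Summit Services GmbH.
Aggregating (R2): 8.74% + 34.3% = 43.04%.

43.04%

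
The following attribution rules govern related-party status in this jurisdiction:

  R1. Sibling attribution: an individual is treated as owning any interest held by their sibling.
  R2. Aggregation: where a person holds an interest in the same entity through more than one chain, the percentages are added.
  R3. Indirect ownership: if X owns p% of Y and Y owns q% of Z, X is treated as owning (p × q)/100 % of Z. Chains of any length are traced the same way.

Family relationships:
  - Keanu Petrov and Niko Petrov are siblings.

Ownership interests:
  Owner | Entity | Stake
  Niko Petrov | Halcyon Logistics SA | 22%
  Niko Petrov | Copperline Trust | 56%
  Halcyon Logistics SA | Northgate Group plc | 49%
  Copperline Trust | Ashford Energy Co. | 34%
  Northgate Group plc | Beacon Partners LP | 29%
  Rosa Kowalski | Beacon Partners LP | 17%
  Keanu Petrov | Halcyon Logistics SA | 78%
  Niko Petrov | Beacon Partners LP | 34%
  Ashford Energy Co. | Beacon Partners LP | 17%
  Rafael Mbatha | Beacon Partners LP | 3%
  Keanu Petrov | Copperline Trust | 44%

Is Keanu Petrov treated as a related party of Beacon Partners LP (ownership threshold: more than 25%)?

By sibling attribution (R1), Keanu Petrov is treated as also owning Niko Petrov's interest in Copperline Trust, giving 44% + 56% = 100%.
By sibling attribution (R1), Keanu Petrov is treated as also owning Niko Petrov's interest in Halcyon Logistics SA, giving 78% + 22% = 100%.
By sibling attribution (R1), Keanu Petrov is treated as owning Niko Petrov's 34% interest in Beacon Partners LP.
Chain via Copperline Trust → Ashford Energy Co. (R3): 100% × 34% × 17% = 5.78% of Beacon Partners LP.
Chain via Halcyon Logistics SA → Northgate Group plc (R3): 100% × 49% × 29% = 14.21% of Beacon Partners LP.
Direct interest in Beacon Partners LP: 34%.
Aggregating (R2): 5.78% + 14.21% + 34% = 53.99%.
53.99% exceeds the 25% threshold, so Keanu is a related party to Beacon Partners LP.

Yes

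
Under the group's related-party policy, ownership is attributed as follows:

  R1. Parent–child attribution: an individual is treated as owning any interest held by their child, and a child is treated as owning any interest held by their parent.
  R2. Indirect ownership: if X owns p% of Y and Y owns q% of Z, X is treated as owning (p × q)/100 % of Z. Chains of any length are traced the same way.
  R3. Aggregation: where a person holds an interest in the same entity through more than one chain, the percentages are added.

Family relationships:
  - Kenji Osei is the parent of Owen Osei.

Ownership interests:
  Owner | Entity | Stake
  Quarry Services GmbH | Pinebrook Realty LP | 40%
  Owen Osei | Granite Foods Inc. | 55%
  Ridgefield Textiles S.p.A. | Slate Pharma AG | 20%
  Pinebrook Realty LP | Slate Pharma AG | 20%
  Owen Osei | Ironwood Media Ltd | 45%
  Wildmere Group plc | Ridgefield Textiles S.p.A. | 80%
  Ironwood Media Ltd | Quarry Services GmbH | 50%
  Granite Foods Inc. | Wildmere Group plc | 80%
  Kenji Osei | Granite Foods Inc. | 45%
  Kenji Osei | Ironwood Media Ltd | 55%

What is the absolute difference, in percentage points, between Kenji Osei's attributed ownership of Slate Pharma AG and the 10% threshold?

6.8

By parent–child attribution (R1), Kenji Osei is treated as also owning Owen Osei's interest in Granite Foods Inc, giving 45% + 55% = 100%.
By parent–child attribution (R1), Kenji Osei is treated as also owning Owen Osei's interest in Ironwood Media Ltd, giving 55% + 45% = 100%.
Chain via Granite Foods Inc. → Wildmere Group plc → Ridgefield Textiles S.p.A. (R2): 100% × 80% × 80% × 20% = 12.8% of Slate Pharma AG.
Chain via Ironwood Media Ltd → Quarry Services GmbH → Pinebrook Realty LP (R2): 100% × 50% × 40% × 20% = 4% of Slate Pharma AG.
Aggregating (R3): 12.8% + 4% = 16.8%.
16.8% exceeds the 10% threshold by 6.8 percentage points.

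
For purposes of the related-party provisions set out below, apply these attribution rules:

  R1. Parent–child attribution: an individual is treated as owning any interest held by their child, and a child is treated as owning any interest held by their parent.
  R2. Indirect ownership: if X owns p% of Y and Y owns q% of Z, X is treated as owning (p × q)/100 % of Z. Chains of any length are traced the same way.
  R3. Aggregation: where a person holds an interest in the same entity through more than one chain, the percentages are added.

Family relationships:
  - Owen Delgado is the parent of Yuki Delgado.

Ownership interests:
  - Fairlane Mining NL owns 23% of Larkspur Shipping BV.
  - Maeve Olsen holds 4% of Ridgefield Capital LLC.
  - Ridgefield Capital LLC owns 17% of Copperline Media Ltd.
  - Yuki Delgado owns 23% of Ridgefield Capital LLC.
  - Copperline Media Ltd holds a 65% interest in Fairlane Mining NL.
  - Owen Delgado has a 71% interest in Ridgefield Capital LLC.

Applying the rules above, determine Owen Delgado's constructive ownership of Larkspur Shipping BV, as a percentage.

By parent–child attribution (R1), Owen Delgado is treated as also owning Yuki Delgado's interest in Ridgefield Capital LLC, giving 71% + 23% = 94%.
Chain via Ridgefield Capital LLC → Copperline Media Ltd → Fairlane Mining NL (R2): 94% × 17% × 65% × 23% = 2.38901% of Larkspur Shipping BV.

2.38901%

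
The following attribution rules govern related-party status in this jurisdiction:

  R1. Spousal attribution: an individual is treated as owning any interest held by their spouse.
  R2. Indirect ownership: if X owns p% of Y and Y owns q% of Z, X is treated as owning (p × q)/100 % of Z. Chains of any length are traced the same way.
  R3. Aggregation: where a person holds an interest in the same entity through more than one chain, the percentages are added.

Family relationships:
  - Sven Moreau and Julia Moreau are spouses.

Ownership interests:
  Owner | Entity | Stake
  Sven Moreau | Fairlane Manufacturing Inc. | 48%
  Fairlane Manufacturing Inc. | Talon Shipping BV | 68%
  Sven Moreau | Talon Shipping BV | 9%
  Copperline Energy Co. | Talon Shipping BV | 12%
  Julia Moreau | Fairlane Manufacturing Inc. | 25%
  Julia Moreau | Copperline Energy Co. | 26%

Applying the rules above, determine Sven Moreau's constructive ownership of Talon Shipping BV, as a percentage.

61.76%

By spousal attribution (R1), Sven Moreau is treated as also owning Julia Moreau's interest in Fairlane Manufacturing Inc, giving 48% + 25% = 73%.
By spousal attribution (R1), Sven Moreau is treated as owning Julia Moreau's 26% interest in Copperline Energy Co.
Chain via Fairlane Manufacturing Inc. (R2): 73% × 68% = 49.64% of Talon Shipping BV.
Direct interest in Talon Shipping BV: 9%.
Chain via Copperline Energy Co. (R2): 26% × 12% = 3.12% of Talon Shipping BV.
Aggregating (R3): 49.64% + 9% + 3.12% = 61.76%.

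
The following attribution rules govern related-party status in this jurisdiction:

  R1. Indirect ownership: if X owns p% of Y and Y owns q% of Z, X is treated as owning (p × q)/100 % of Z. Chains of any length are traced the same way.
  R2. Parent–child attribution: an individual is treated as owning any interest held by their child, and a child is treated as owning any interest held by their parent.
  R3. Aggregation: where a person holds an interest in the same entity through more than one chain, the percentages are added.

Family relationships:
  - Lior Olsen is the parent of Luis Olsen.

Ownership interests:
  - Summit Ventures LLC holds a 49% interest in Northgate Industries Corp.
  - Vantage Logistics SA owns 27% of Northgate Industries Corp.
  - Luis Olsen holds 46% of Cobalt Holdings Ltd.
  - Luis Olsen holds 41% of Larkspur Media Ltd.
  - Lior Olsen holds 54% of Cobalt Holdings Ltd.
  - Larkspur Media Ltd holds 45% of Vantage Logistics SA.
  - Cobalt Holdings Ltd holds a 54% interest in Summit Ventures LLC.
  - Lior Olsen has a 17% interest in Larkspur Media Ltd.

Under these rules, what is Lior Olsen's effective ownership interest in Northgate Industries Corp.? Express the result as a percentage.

33.507%

By parent–child attribution (R2), Lior Olsen is treated as also owning Luis Olsen's interest in Larkspur Media Ltd, giving 17% + 41% = 58%.
By parent–child attribution (R2), Lior Olsen is treated as also owning Luis Olsen's interest in Cobalt Holdings Ltd, giving 54% + 46% = 100%.
Chain via Larkspur Media Ltd → Vantage Logistics SA (R1): 58% × 45% × 27% = 7.047% of Northgate Industries Corp.
Chain via Cobalt Holdings Ltd → Summit Ventures LLC (R1): 100% × 54% × 49% = 26.46% of Northgate Industries Corp.
Aggregating (R3): 7.047% + 26.46% = 33.507%.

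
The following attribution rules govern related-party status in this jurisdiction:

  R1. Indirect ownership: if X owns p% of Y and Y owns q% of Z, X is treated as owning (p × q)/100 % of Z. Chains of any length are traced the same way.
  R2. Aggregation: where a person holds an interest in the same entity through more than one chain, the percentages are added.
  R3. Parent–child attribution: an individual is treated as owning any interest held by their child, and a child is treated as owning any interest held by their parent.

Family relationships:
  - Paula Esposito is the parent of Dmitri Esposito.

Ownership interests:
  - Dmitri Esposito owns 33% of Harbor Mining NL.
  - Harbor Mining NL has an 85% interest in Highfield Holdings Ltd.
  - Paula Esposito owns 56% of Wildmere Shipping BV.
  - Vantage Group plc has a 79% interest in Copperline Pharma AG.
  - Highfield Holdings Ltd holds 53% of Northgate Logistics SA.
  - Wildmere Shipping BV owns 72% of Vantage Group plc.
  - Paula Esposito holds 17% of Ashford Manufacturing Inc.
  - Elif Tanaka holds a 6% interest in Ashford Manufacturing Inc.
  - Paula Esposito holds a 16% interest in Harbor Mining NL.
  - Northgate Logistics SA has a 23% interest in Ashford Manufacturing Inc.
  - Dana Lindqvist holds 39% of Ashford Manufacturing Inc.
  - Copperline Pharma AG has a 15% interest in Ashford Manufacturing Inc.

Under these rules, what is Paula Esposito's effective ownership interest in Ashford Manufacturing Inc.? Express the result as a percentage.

26.855055%

By parent–child attribution (R3), Paula Esposito is treated as also owning Dmitri Esposito's interest in Harbor Mining NL, giving 16% + 33% = 49%.
Chain via Harbor Mining NL → Highfield Holdings Ltd → Northgate Logistics SA (R1): 49% × 85% × 53% × 23% = 5.077135% of Ashford Manufacturing Inc.
Chain via Wildmere Shipping BV → Vantage Group plc → Copperline Pharma AG (R1): 56% × 72% × 79% × 15% = 4.77792% of Ashford Manufacturing Inc.
Direct interest in Ashford Manufacturing Inc: 17%.
Aggregating (R2): 5.077135% + 4.77792% + 17% = 26.855055%.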